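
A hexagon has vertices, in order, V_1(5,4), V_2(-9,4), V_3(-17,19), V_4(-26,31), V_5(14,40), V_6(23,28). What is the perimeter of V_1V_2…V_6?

|V_1V_2| = √((-14)² + (0)²) = √196 = 14
|V_2V_3| = √((-8)² + (15)²) = √289 = 17
|V_3V_4| = √((-9)² + (12)²) = √225 = 15
|V_4V_5| = √((40)² + (9)²) = √1681 = 41
|V_5V_6| = √((9)² + (-12)²) = √225 = 15
|V_6V_1| = √((-18)² + (-24)²) = √900 = 30
Perimeter = 14 + 17 + 15 + 41 + 15 + 30 = 132.

132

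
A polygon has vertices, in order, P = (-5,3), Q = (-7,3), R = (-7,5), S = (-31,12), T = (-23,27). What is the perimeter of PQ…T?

76

|PQ| = √((-2)² + (0)²) = √4 = 2
|QR| = √((0)² + (2)²) = √4 = 2
|RS| = √((-24)² + (7)²) = √625 = 25
|ST| = √((8)² + (15)²) = √289 = 17
|TP| = √((18)² + (-24)²) = √900 = 30
Perimeter = 2 + 2 + 25 + 17 + 30 = 76.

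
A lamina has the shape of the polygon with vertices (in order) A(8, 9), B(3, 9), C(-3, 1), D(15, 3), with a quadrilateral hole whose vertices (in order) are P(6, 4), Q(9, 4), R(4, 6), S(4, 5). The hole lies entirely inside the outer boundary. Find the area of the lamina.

Outer boundary:
Apply Gauss's area formula: 2A = Σ (x_i·y_{i+1} − x_{i+1}·y_i), indices taken mod 4.
A→B: (8)(9) − (3)(9) = 45
B→C: (3)(1) − (-3)(9) = 30
C→D: (-3)(3) − (15)(1) = -24
D→A: (15)(9) − (8)(3) = 111
Σ = 162
Area = |Σ|/2 = 81.
Hole:
Apply the surveyor's formula: 2A = Σ (x_i·y_{i+1} − x_{i+1}·y_i), indices taken mod 4.
P→Q: (6)(4) − (9)(4) = -12
Q→R: (9)(6) − (4)(4) = 38
R→S: (4)(5) − (4)(6) = -4
S→P: (4)(4) − (6)(5) = -14
Σ = 8
Area = |Σ|/2 = 4.
Net area = 81 − 4 = 77.

77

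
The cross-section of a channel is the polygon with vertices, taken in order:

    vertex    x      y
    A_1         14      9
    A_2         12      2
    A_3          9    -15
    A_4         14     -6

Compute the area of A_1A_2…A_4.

Apply the shoelace (surveyor's) formula: 2A = Σ (x_i·y_{i+1} − x_{i+1}·y_i), indices taken mod 4.
A_1→A_2: (14)(2) − (12)(9) = -80
A_2→A_3: (12)(-15) − (9)(2) = -198
A_3→A_4: (9)(-6) − (14)(-15) = 156
A_4→A_1: (14)(9) − (14)(-6) = 210
Σ = 88
Area = |Σ|/2 = 44.

44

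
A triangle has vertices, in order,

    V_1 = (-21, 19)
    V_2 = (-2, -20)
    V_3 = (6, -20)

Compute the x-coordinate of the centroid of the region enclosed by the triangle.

Apply the shoelace (surveyor's) formula. First the cross-terms c_i = x_i·y_{i+1} − x_{i+1}·y_i:
  458, 160, -306  ⇒  2A = 312, A = 156.
Then Σ (x_i + x_{i+1})·c_i = -5304, so x̄ = -5304 / (6·156) = -17/3.

-17/3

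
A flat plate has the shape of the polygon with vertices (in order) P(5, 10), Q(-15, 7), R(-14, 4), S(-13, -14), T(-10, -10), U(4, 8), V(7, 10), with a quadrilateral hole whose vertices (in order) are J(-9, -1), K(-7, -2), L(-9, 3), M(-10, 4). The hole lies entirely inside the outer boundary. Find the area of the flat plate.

206.5

Outer boundary:
Σ = (185) + (38) + (248) + (-10) + (-40) + (-16) + (20) = 425
Area = |Σ|/2 = 212.5.
Hole:
J→K: (-9)(-2) − (-7)(-1) = 11
K→L: (-7)(3) − (-9)(-2) = -39
L→M: (-9)(4) − (-10)(3) = -6
M→J: (-10)(-1) − (-9)(4) = 46
Σ = 12
Area = |Σ|/2 = 6.
Net area = 212.5 − 6 = 206.5.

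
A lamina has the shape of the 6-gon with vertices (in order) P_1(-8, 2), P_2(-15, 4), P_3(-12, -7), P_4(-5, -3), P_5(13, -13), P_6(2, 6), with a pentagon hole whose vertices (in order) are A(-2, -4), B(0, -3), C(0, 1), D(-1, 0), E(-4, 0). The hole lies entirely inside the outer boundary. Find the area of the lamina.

194.5

Outer boundary:
Apply the surveyor's formula: 2A = Σ (x_i·y_{i+1} − x_{i+1}·y_i), indices taken mod 6.
Σ = (-2) + (153) + (1) + (104) + (104) + (52) = 412
Area = |Σ|/2 = 206.
Hole:
Σ = (6) + (0) + (1) + (0) + (16) = 23
Area = |Σ|/2 = 11.5.
Net area = 206 − 11.5 = 194.5.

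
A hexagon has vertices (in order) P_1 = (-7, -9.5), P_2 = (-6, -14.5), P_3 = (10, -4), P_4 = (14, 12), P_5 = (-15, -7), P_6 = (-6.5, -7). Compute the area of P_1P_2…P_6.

271.875

Apply the shoelace (surveyor's) formula: 2A = Σ (x_i·y_{i+1} − x_{i+1}·y_i), indices taken mod 6.
Cross-terms: 44.5, 169, 176, 82, 59.5, 12.75  ⇒  Σ = 543.75
Area = |Σ|/2 = 271.875.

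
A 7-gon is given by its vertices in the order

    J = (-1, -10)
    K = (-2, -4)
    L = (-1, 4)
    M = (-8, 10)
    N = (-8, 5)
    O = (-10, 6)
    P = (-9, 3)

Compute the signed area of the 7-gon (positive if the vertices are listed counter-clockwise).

76.5

Apply Gauss's area formula: 2A = Σ (x_i·y_{i+1} − x_{i+1}·y_i), indices taken mod 7.
Σ = (-16) + (-12) + (22) + (40) + (2) + (24) + (93) = 153
Signed area = Σ/2 = 76.5 (positive ⇒ counter-clockwise traversal).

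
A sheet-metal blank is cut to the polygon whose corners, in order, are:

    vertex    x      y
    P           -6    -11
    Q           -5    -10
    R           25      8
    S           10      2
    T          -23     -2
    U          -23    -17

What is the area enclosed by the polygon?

Apply the surveyor's formula: 2A = Σ (x_i·y_{i+1} − x_{i+1}·y_i), indices taken mod 6.
P→Q: (-6)(-10) − (-5)(-11) = 5
Q→R: (-5)(8) − (25)(-10) = 210
R→S: (25)(2) − (10)(8) = -30
S→T: (10)(-2) − (-23)(2) = 26
T→U: (-23)(-17) − (-23)(-2) = 345
U→P: (-23)(-11) − (-6)(-17) = 151
Σ = 707
Area = |Σ|/2 = 353.5.

353.5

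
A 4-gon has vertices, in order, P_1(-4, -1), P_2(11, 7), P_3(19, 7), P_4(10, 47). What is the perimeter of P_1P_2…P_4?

|P_1P_2| = √((15)² + (8)²) = √289 = 17
|P_2P_3| = √((8)² + (0)²) = √64 = 8
|P_3P_4| = √((-9)² + (40)²) = √1681 = 41
|P_4P_1| = √((-14)² + (-48)²) = √2500 = 50
Perimeter = 17 + 8 + 41 + 50 = 116.

116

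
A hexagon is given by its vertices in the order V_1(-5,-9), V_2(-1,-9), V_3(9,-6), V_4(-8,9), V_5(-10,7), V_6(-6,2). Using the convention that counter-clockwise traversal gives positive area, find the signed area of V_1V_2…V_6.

Σ = (36) + (87) + (33) + (34) + (22) + (64) = 276
Signed area = Σ/2 = 138 (positive ⇒ counter-clockwise traversal).

138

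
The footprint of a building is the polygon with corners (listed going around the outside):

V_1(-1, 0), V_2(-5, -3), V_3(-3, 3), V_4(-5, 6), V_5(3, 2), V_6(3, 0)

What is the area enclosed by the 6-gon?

29

Apply the shoelace formula: 2A = Σ (x_i·y_{i+1} − x_{i+1}·y_i), indices taken mod 6.
Σ = (3) + (-24) + (-3) + (-28) + (-6) + (0) = -58
Area = |Σ|/2 = 29.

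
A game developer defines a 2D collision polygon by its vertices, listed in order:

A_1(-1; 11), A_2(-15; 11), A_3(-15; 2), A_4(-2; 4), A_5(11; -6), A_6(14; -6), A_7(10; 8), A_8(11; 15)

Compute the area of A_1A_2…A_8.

294.5

Σ = (154) + (135) + (-56) + (-32) + (18) + (172) + (62) + (136) = 589
Area = |Σ|/2 = 294.5.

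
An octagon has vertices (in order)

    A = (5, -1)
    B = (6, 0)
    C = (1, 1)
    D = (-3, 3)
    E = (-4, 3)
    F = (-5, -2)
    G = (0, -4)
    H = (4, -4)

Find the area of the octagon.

48

Σ = (6) + (6) + (6) + (3) + (23) + (20) + (16) + (16) = 96
Area = |Σ|/2 = 48.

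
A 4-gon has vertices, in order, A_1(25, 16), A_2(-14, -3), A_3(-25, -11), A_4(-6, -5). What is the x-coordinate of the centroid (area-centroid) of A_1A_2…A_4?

-680/237

Apply the shoelace formula. First the cross-terms c_i = x_i·y_{i+1} − x_{i+1}·y_i:
  149, 79, 59, 29  ⇒  2A = 316, A = 158.
Then Σ (x_i + x_{i+1})·c_i = -2720, so x̄ = -2720 / (6·158) = -680/237.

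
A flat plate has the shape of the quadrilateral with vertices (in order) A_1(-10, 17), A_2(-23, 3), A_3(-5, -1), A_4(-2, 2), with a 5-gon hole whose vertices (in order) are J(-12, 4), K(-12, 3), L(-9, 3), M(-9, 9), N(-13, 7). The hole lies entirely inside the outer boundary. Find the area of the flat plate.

Outer boundary:
Σ = (361) + (38) + (-12) + (-14) = 373
Area = |Σ|/2 = 186.5.
Hole:
Apply Gauss's area formula: 2A = Σ (x_i·y_{i+1} − x_{i+1}·y_i), indices taken mod 5.
Σ = (12) + (-9) + (-54) + (54) + (32) = 35
Area = |Σ|/2 = 17.5.
Net area = 186.5 − 17.5 = 169.

169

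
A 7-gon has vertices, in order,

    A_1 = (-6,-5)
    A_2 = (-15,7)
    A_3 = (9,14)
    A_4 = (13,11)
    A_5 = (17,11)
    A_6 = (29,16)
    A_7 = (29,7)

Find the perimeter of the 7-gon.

108

|A_1A_2| = √((-9)² + (12)²) = √225 = 15
|A_2A_3| = √((24)² + (7)²) = √625 = 25
|A_3A_4| = √((4)² + (-3)²) = √25 = 5
|A_4A_5| = √((4)² + (0)²) = √16 = 4
|A_5A_6| = √((12)² + (5)²) = √169 = 13
|A_6A_7| = √((0)² + (-9)²) = √81 = 9
|A_7A_1| = √((-35)² + (-12)²) = √1369 = 37
Perimeter = 15 + 25 + 5 + 4 + 13 + 9 + 37 = 108.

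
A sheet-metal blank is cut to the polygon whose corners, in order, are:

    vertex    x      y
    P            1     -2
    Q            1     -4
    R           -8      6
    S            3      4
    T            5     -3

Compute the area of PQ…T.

Apply Gauss's area formula: 2A = Σ (x_i·y_{i+1} − x_{i+1}·y_i), indices taken mod 5.
Cross-terms: -2, -26, -50, -29, -7  ⇒  Σ = -114
Area = |Σ|/2 = 57.

57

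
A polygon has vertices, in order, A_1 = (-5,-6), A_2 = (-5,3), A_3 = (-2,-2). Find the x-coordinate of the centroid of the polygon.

-4

Apply the surveyor's formula. First the cross-terms c_i = x_i·y_{i+1} − x_{i+1}·y_i:
  -45, 16, 2  ⇒  2A = -27, A = -13.5.
Then Σ (x_i + x_{i+1})·c_i = 324, so x̄ = 324 / (6·(-13.5)) = -4.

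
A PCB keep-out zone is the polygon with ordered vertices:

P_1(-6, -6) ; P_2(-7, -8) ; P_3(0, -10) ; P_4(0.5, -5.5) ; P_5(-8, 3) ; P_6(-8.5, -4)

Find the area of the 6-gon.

61.5

Apply the surveyor's formula: 2A = Σ (x_i·y_{i+1} − x_{i+1}·y_i), indices taken mod 6.
P_1→P_2: (-6)(-8) − (-7)(-6) = 6
P_2→P_3: (-7)(-10) − (0)(-8) = 70
P_3→P_4: (0)(-5.5) − (0.5)(-10) = 5
P_4→P_5: (0.5)(3) − (-8)(-5.5) = -42.5
P_5→P_6: (-8)(-4) − (-8.5)(3) = 57.5
P_6→P_1: (-8.5)(-6) − (-6)(-4) = 27
Σ = 123
Area = |Σ|/2 = 61.5.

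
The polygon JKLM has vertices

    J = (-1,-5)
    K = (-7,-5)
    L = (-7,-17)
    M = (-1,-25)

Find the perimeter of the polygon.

|JK| = √((-6)² + (0)²) = √36 = 6
|KL| = √((0)² + (-12)²) = √144 = 12
|LM| = √((6)² + (-8)²) = √100 = 10
|MJ| = √((0)² + (20)²) = √400 = 20
Perimeter = 6 + 12 + 10 + 20 = 48.

48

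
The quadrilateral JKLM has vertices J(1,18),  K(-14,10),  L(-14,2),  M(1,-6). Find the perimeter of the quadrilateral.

66

|JK| = √((-15)² + (-8)²) = √289 = 17
|KL| = √((0)² + (-8)²) = √64 = 8
|LM| = √((15)² + (-8)²) = √289 = 17
|MJ| = √((0)² + (24)²) = √576 = 24
Perimeter = 17 + 8 + 17 + 24 = 66.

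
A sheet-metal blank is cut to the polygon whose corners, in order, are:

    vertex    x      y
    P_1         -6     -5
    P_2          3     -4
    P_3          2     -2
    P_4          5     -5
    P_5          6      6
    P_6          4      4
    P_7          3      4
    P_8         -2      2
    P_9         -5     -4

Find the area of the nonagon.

Apply the surveyor's formula: 2A = Σ (x_i·y_{i+1} − x_{i+1}·y_i), indices taken mod 9.
Σ = (39) + (2) + (0) + (60) + (0) + (4) + (14) + (18) + (1) = 138
Area = |Σ|/2 = 69.

69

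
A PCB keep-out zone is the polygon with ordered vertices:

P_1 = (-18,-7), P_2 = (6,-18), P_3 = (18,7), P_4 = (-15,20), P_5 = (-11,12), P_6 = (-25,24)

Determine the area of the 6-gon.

940

Σ = (366) + (366) + (465) + (40) + (36) + (607) = 1880
Area = |Σ|/2 = 940.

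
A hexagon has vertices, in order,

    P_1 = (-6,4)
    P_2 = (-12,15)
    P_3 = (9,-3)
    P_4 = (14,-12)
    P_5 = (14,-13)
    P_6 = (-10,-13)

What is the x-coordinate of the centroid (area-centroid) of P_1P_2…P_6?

1/9

Apply the surveyor's formula. First the cross-terms c_i = x_i·y_{i+1} − x_{i+1}·y_i:
  -42, -99, -66, -14, -312, -118  ⇒  2A = -651, A = -325.5.
Then Σ (x_i + x_{i+1})·c_i = -217, so x̄ = -217 / (6·(-325.5)) = 1/9.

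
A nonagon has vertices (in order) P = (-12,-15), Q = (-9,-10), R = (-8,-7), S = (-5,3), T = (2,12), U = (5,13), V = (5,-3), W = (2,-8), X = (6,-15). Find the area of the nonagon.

Σ = (-15) + (-17) + (-59) + (-66) + (-34) + (-80) + (-34) + (18) + (-270) = -557
Area = |Σ|/2 = 278.5.

278.5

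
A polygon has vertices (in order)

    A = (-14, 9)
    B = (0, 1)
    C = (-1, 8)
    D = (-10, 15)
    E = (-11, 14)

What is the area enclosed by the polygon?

A→B: (-14)(1) − (0)(9) = -14
B→C: (0)(8) − (-1)(1) = 1
C→D: (-1)(15) − (-10)(8) = 65
D→E: (-10)(14) − (-11)(15) = 25
E→A: (-11)(9) − (-14)(14) = 97
Σ = 174
Area = |Σ|/2 = 87.

87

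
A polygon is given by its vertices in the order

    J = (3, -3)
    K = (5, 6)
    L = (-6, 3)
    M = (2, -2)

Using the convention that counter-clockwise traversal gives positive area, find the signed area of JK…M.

45

Apply the surveyor's formula: 2A = Σ (x_i·y_{i+1} − x_{i+1}·y_i), indices taken mod 4.
Σ = (33) + (51) + (6) + (0) = 90
Signed area = Σ/2 = 45 (positive ⇒ counter-clockwise traversal).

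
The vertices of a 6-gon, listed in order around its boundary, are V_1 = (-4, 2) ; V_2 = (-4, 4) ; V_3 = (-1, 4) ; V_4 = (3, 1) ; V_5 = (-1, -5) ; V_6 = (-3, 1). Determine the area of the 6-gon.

32.5

V_1→V_2: (-4)(4) − (-4)(2) = -8
V_2→V_3: (-4)(4) − (-1)(4) = -12
V_3→V_4: (-1)(1) − (3)(4) = -13
V_4→V_5: (3)(-5) − (-1)(1) = -14
V_5→V_6: (-1)(1) − (-3)(-5) = -16
V_6→V_1: (-3)(2) − (-4)(1) = -2
Σ = -65
Area = |Σ|/2 = 32.5.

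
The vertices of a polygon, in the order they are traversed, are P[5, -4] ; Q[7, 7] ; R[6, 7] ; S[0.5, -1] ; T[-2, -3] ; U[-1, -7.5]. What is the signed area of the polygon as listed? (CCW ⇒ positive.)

55.25

Apply the shoelace formula: 2A = Σ (x_i·y_{i+1} − x_{i+1}·y_i), indices taken mod 6.
P→Q: (5)(7) − (7)(-4) = 63
Q→R: (7)(7) − (6)(7) = 7
R→S: (6)(-1) − (0.5)(7) = -9.5
S→T: (0.5)(-3) − (-2)(-1) = -3.5
T→U: (-2)(-7.5) − (-1)(-3) = 12
U→P: (-1)(-4) − (5)(-7.5) = 41.5
Σ = 110.5
Signed area = Σ/2 = 55.25 (positive ⇒ counter-clockwise traversal).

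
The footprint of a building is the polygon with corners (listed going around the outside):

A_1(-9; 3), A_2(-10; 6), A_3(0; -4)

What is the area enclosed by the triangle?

Apply the shoelace (surveyor's) formula: 2A = Σ (x_i·y_{i+1} − x_{i+1}·y_i), indices taken mod 3.
A_1→A_2: (-9)(6) − (-10)(3) = -24
A_2→A_3: (-10)(-4) − (0)(6) = 40
A_3→A_1: (0)(3) − (-9)(-4) = -36
Σ = -20
Area = |Σ|/2 = 10.

10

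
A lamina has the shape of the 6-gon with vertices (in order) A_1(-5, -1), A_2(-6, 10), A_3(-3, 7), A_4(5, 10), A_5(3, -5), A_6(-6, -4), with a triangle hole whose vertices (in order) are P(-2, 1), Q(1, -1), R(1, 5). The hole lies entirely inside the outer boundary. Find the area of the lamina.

113

Outer boundary:
Σ = (-56) + (-12) + (-65) + (-55) + (-42) + (-14) = -244
Area = |Σ|/2 = 122.
Hole:
Apply the shoelace (surveyor's) formula: 2A = Σ (x_i·y_{i+1} − x_{i+1}·y_i), indices taken mod 3.
Σ = (1) + (6) + (11) = 18
Area = |Σ|/2 = 9.
Net area = 122 − 9 = 113.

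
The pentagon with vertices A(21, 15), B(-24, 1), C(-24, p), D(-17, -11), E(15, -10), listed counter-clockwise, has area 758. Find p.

-11

The doubled signed area Σ (x_i y_{i+1} − x_{i+1} y_i) is linear in p.
With p=0 it equals 1439; the coefficient of p is -7 (from the two edges through C).
So -7·p + 1439 = 2·758 = 1516 ⇒ p = -11.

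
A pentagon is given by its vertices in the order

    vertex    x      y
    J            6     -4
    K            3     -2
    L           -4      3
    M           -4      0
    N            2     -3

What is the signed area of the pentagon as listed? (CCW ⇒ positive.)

Cross-terms: 0, 1, 12, 12, 10  ⇒  Σ = 35
Signed area = Σ/2 = 17.5 (positive ⇒ counter-clockwise traversal).

17.5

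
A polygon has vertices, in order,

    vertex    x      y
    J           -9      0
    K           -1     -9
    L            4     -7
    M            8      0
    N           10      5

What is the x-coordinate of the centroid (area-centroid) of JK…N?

252/265

Apply the shoelace (surveyor's) formula. First the cross-terms c_i = x_i·y_{i+1} − x_{i+1}·y_i:
  81, 43, 56, 40, 45  ⇒  2A = 265, A = 132.5.
Then Σ (x_i + x_{i+1})·c_i = 756, so x̄ = 756 / (6·132.5) = 252/265.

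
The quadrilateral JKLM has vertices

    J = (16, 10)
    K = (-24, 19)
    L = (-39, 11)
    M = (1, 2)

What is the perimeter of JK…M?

|JK| = √((-40)² + (9)²) = √1681 = 41
|KL| = √((-15)² + (-8)²) = √289 = 17
|LM| = √((40)² + (-9)²) = √1681 = 41
|MJ| = √((15)² + (8)²) = √289 = 17
Perimeter = 41 + 17 + 41 + 17 = 116.

116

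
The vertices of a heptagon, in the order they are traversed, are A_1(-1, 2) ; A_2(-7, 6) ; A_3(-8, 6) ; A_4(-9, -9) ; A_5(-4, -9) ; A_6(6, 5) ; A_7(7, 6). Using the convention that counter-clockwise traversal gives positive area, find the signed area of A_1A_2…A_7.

120

Apply the shoelace formula: 2A = Σ (x_i·y_{i+1} − x_{i+1}·y_i), indices taken mod 7.
Σ = (8) + (6) + (126) + (45) + (34) + (1) + (20) = 240
Signed area = Σ/2 = 120 (positive ⇒ counter-clockwise traversal).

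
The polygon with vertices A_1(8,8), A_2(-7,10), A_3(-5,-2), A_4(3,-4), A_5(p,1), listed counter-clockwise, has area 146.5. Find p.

6

The doubled signed area Σ (x_i y_{i+1} − x_{i+1} y_i) is linear in p.
With p=0 it equals 221; the coefficient of p is 12 (from the two edges through A_5).
So 12·p + 221 = 2·146.5 = 293 ⇒ p = 6.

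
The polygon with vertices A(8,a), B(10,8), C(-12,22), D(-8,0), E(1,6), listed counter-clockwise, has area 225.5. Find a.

Write out the shoelace sum; only the two edges meeting at A involve a:
2·Area = [(1·a − 8·6) + (8·8 − 10·a)] + 444
       = -9·a + 460 = 451
⇒ a = 1.

1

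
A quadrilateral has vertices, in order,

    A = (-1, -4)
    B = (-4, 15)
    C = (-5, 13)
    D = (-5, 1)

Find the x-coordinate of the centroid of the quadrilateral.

Apply the shoelace formula. First the cross-terms c_i = x_i·y_{i+1} − x_{i+1}·y_i:
  -31, 23, 60, 21  ⇒  2A = 73, A = 36.5.
Then Σ (x_i + x_{i+1})·c_i = -778, so x̄ = -778 / (6·36.5) = -778/219.

-778/219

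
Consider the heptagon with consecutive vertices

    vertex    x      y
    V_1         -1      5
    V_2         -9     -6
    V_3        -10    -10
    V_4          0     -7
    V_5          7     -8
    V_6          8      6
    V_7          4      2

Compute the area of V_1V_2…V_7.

Apply the surveyor's formula: 2A = Σ (x_i·y_{i+1} − x_{i+1}·y_i), indices taken mod 7.
V_1→V_2: (-1)(-6) − (-9)(5) = 51
V_2→V_3: (-9)(-10) − (-10)(-6) = 30
V_3→V_4: (-10)(-7) − (0)(-10) = 70
V_4→V_5: (0)(-8) − (7)(-7) = 49
V_5→V_6: (7)(6) − (8)(-8) = 106
V_6→V_7: (8)(2) − (4)(6) = -8
V_7→V_1: (4)(5) − (-1)(2) = 22
Σ = 320
Area = |Σ|/2 = 160.

160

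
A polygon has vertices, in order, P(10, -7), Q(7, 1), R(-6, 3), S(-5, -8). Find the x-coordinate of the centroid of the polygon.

38/33

Apply the shoelace formula. First the cross-terms c_i = x_i·y_{i+1} − x_{i+1}·y_i:
  59, 27, 63, 115  ⇒  2A = 264, A = 132.
Then Σ (x_i + x_{i+1})·c_i = 912, so x̄ = 912 / (6·132) = 38/33.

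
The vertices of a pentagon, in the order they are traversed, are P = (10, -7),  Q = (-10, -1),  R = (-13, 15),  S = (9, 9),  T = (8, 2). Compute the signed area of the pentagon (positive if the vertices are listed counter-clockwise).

Apply Gauss's area formula: 2A = Σ (x_i·y_{i+1} − x_{i+1}·y_i), indices taken mod 5.
Σ = (-80) + (-163) + (-252) + (-54) + (-76) = -625
Signed area = Σ/2 = -312.5 (negative ⇒ clockwise traversal).

-312.5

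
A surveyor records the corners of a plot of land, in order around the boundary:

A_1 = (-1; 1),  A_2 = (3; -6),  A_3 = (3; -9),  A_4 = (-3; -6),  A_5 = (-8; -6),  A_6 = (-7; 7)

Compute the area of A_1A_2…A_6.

89.5

Apply Gauss's area formula: 2A = Σ (x_i·y_{i+1} − x_{i+1}·y_i), indices taken mod 6.
Σ = (3) + (-9) + (-45) + (-30) + (-98) + (0) = -179
Area = |Σ|/2 = 89.5.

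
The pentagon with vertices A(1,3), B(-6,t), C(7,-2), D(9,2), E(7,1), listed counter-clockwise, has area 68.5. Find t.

Write out the shoelace sum; only the two edges meeting at B involve t:
2·Area = [(1·t − (-6)·3) + ((-6)·(-2) − 7·t)] + 47
       = -6·t + 77 = 137
⇒ t = -10.

-10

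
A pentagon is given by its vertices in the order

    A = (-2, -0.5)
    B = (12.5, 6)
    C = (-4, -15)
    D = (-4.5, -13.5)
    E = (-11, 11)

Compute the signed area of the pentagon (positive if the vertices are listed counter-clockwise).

Cross-terms: -5.75, -163.5, -13.5, -198, 27.5  ⇒  Σ = -353.25
Signed area = Σ/2 = -176.625 (negative ⇒ clockwise traversal).

-176.625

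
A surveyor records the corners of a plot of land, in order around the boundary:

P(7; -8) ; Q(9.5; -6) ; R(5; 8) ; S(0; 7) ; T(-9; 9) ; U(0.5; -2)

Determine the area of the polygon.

Cross-terms: 34, 106, 35, 63, 13.5, 10  ⇒  Σ = 261.5
Area = |Σ|/2 = 130.75.

130.75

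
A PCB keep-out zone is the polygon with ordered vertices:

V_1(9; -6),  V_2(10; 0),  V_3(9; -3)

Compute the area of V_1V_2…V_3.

Σ = (60) + (-30) + (-27) = 3
Area = |Σ|/2 = 1.5.

1.5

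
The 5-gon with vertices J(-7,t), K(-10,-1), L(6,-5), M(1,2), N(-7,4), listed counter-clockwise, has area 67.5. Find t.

3

The doubled signed area Σ (x_i y_{i+1} − x_{i+1} y_i) is linear in t.
With t=0 it equals 126; the coefficient of t is 3 (from the two edges through J).
So 3·t + 126 = 2·67.5 = 135 ⇒ t = 3.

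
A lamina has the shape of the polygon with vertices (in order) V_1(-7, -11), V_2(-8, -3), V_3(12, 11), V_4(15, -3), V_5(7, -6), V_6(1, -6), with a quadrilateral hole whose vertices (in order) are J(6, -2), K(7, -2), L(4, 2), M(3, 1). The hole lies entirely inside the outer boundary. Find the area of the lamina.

Outer boundary:
Apply the shoelace formula: 2A = Σ (x_i·y_{i+1} − x_{i+1}·y_i), indices taken mod 6.
Σ = (-67) + (-52) + (-201) + (-69) + (-36) + (-53) = -478
Area = |Σ|/2 = 239.
Hole:
Apply Gauss's area formula: 2A = Σ (x_i·y_{i+1} − x_{i+1}·y_i), indices taken mod 4.
Σ = (2) + (22) + (-2) + (-12) = 10
Area = |Σ|/2 = 5.
Net area = 239 − 5 = 234.

234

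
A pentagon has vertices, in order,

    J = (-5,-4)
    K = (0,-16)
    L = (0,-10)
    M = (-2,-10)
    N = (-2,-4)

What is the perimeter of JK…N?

|JK| = √((5)² + (-12)²) = √169 = 13
|KL| = √((0)² + (6)²) = √36 = 6
|LM| = √((-2)² + (0)²) = √4 = 2
|MN| = √((0)² + (6)²) = √36 = 6
|NJ| = √((-3)² + (0)²) = √9 = 3
Perimeter = 13 + 6 + 2 + 6 + 3 = 30.

30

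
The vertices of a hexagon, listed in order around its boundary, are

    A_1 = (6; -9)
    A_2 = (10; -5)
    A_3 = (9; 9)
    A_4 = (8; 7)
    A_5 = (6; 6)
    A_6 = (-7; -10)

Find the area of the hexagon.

Apply the surveyor's formula: 2A = Σ (x_i·y_{i+1} − x_{i+1}·y_i), indices taken mod 6.
Σ = (60) + (135) + (-9) + (6) + (-18) + (123) = 297
Area = |Σ|/2 = 148.5.

148.5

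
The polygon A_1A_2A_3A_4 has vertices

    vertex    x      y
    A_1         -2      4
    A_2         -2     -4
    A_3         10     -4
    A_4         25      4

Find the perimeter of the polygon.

64

|A_1A_2| = √((0)² + (-8)²) = √64 = 8
|A_2A_3| = √((12)² + (0)²) = √144 = 12
|A_3A_4| = √((15)² + (8)²) = √289 = 17
|A_4A_1| = √((-27)² + (0)²) = √729 = 27
Perimeter = 8 + 12 + 17 + 27 = 64.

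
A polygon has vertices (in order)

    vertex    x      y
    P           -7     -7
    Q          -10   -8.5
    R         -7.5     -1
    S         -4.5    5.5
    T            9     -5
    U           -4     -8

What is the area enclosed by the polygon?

128.5

Apply the shoelace formula: 2A = Σ (x_i·y_{i+1} − x_{i+1}·y_i), indices taken mod 6.
Σ = (-10.5) + (-53.75) + (-45.75) + (-27) + (-92) + (-28) = -257
Area = |Σ|/2 = 128.5.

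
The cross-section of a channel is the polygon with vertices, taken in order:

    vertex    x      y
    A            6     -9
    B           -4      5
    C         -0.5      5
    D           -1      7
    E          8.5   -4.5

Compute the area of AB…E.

Apply the surveyor's formula: 2A = Σ (x_i·y_{i+1} − x_{i+1}·y_i), indices taken mod 5.
Σ = (-6) + (-17.5) + (1.5) + (-55) + (-49.5) = -126.5
Area = |Σ|/2 = 63.25.

63.25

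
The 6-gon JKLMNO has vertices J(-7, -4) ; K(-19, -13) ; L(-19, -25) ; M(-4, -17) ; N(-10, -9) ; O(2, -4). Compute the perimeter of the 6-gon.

|JK| = √((-12)² + (-9)²) = √225 = 15
|KL| = √((0)² + (-12)²) = √144 = 12
|LM| = √((15)² + (8)²) = √289 = 17
|MN| = √((-6)² + (8)²) = √100 = 10
|NO| = √((12)² + (5)²) = √169 = 13
|OJ| = √((-9)² + (0)²) = √81 = 9
Perimeter = 15 + 12 + 17 + 10 + 13 + 9 = 76.

76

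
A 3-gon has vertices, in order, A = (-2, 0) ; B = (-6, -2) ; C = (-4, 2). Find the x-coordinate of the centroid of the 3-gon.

Apply the shoelace (surveyor's) formula. First the cross-terms c_i = x_i·y_{i+1} − x_{i+1}·y_i:
  4, -20, 4  ⇒  2A = -12, A = -6.
Then Σ (x_i + x_{i+1})·c_i = 144, so x̄ = 144 / (6·(-6)) = -4.

-4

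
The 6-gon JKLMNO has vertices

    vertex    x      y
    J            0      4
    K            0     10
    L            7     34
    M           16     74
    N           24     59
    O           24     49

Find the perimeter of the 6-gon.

150

|JK| = √((0)² + (6)²) = √36 = 6
|KL| = √((7)² + (24)²) = √625 = 25
|LM| = √((9)² + (40)²) = √1681 = 41
|MN| = √((8)² + (-15)²) = √289 = 17
|NO| = √((0)² + (-10)²) = √100 = 10
|OJ| = √((-24)² + (-45)²) = √2601 = 51
Perimeter = 6 + 25 + 41 + 17 + 10 + 51 = 150.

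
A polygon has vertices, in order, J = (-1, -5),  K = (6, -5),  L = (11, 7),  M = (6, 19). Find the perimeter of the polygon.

|JK| = √((7)² + (0)²) = √49 = 7
|KL| = √((5)² + (12)²) = √169 = 13
|LM| = √((-5)² + (12)²) = √169 = 13
|MJ| = √((-7)² + (-24)²) = √625 = 25
Perimeter = 7 + 13 + 13 + 25 = 58.

58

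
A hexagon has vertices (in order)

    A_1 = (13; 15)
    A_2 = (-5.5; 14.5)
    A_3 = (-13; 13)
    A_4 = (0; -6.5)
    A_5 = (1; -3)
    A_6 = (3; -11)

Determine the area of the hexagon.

A_1→A_2: (13)(14.5) − (-5.5)(15) = 271
A_2→A_3: (-5.5)(13) − (-13)(14.5) = 117
A_3→A_4: (-13)(-6.5) − (0)(13) = 84.5
A_4→A_5: (0)(-3) − (1)(-6.5) = 6.5
A_5→A_6: (1)(-11) − (3)(-3) = -2
A_6→A_1: (3)(15) − (13)(-11) = 188
Σ = 665
Area = |Σ|/2 = 332.5.

332.5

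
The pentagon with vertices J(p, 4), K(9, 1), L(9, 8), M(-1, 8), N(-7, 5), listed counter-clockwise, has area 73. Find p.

Write out the shoelace sum; only the two edges meeting at J involve p:
2·Area = [((-7)·4 − p·5) + (p·1 − 9·4)] + 194
       = -4·p + 130 = 146
⇒ p = -4.

-4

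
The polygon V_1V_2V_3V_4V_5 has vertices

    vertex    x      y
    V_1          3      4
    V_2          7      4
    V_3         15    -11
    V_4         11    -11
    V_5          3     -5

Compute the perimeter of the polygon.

44

|V_1V_2| = √((4)² + (0)²) = √16 = 4
|V_2V_3| = √((8)² + (-15)²) = √289 = 17
|V_3V_4| = √((-4)² + (0)²) = √16 = 4
|V_4V_5| = √((-8)² + (6)²) = √100 = 10
|V_5V_1| = √((0)² + (9)²) = √81 = 9
Perimeter = 4 + 17 + 4 + 10 + 9 = 44.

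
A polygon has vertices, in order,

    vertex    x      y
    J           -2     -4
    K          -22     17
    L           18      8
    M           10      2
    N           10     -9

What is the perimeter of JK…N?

|JK| = √((-20)² + (21)²) = √841 = 29
|KL| = √((40)² + (-9)²) = √1681 = 41
|LM| = √((-8)² + (-6)²) = √100 = 10
|MN| = √((0)² + (-11)²) = √121 = 11
|NJ| = √((-12)² + (5)²) = √169 = 13
Perimeter = 29 + 41 + 10 + 11 + 13 = 104.

104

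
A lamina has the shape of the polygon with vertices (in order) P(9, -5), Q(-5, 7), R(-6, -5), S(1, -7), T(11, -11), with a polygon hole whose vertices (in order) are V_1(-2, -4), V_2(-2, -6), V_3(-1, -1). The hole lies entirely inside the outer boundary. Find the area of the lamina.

Outer boundary:
Σ = (38) + (67) + (47) + (66) + (44) = 262
Area = |Σ|/2 = 131.
Hole:
Apply Gauss's area formula: 2A = Σ (x_i·y_{i+1} − x_{i+1}·y_i), indices taken mod 3.
Σ = (4) + (-4) + (2) = 2
Area = |Σ|/2 = 1.
Net area = 131 − 1 = 130.

130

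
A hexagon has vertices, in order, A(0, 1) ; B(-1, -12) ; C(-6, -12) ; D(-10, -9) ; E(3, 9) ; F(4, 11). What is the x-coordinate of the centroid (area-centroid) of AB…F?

-637/187

Apply the shoelace formula. First the cross-terms c_i = x_i·y_{i+1} − x_{i+1}·y_i:
  1, -60, -66, -63, -3, 4  ⇒  2A = -187, A = -93.5.
Then Σ (x_i + x_{i+1})·c_i = 1911, so x̄ = 1911 / (6·(-93.5)) = -637/187.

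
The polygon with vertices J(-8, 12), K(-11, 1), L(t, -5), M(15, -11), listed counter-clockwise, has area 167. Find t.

Write out the shoelace sum; only the two edges meeting at L involve t:
2·Area = [((-11)·(-5) − t·1) + (t·(-11) − 15·(-5))] + 216
       = -12·t + 346 = 334
⇒ t = 1.

1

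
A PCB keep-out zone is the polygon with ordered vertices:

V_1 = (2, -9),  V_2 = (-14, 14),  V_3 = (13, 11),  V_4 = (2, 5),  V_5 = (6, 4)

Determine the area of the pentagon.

237.5

Σ = (-98) + (-336) + (43) + (-22) + (-62) = -475
Area = |Σ|/2 = 237.5.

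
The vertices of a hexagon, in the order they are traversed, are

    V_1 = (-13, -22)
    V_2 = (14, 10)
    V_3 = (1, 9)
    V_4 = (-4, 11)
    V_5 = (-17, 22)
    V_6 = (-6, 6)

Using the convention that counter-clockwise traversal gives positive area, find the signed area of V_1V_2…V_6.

340

Apply the surveyor's formula: 2A = Σ (x_i·y_{i+1} − x_{i+1}·y_i), indices taken mod 6.
Σ = (178) + (116) + (47) + (99) + (30) + (210) = 680
Signed area = Σ/2 = 340 (positive ⇒ counter-clockwise traversal).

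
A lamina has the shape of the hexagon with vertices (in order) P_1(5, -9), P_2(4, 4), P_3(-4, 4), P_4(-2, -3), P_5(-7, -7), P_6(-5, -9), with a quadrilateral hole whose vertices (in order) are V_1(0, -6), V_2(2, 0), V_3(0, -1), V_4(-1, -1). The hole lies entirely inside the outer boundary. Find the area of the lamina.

Outer boundary:
Σ = (56) + (32) + (20) + (-7) + (28) + (90) = 219
Area = |Σ|/2 = 109.5.
Hole:
Apply Gauss's area formula: 2A = Σ (x_i·y_{i+1} − x_{i+1}·y_i), indices taken mod 4.
V_1→V_2: (0)(0) − (2)(-6) = 12
V_2→V_3: (2)(-1) − (0)(0) = -2
V_3→V_4: (0)(-1) − (-1)(-1) = -1
V_4→V_1: (-1)(-6) − (0)(-1) = 6
Σ = 15
Area = |Σ|/2 = 7.5.
Net area = 109.5 − 7.5 = 102.

102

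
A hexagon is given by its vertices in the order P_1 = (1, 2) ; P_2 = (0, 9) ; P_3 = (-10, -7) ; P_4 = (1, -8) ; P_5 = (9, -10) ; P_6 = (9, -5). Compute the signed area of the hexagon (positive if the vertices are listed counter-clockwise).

158

Apply the surveyor's formula: 2A = Σ (x_i·y_{i+1} − x_{i+1}·y_i), indices taken mod 6.
P_1→P_2: (1)(9) − (0)(2) = 9
P_2→P_3: (0)(-7) − (-10)(9) = 90
P_3→P_4: (-10)(-8) − (1)(-7) = 87
P_4→P_5: (1)(-10) − (9)(-8) = 62
P_5→P_6: (9)(-5) − (9)(-10) = 45
P_6→P_1: (9)(2) − (1)(-5) = 23
Σ = 316
Signed area = Σ/2 = 158 (positive ⇒ counter-clockwise traversal).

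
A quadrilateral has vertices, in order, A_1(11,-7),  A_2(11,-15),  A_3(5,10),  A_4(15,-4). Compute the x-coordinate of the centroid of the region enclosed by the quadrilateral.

Apply the shoelace (surveyor's) formula. First the cross-terms c_i = x_i·y_{i+1} − x_{i+1}·y_i:
  -88, 185, -170, -61  ⇒  2A = -134, A = -67.
Then Σ (x_i + x_{i+1})·c_i = -3962, so x̄ = -3962 / (6·(-67)) = 1981/201.

1981/201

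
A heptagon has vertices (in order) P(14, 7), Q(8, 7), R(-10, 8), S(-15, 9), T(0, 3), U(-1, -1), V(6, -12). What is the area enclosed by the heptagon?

196

P→Q: (14)(7) − (8)(7) = 42
Q→R: (8)(8) − (-10)(7) = 134
R→S: (-10)(9) − (-15)(8) = 30
S→T: (-15)(3) − (0)(9) = -45
T→U: (0)(-1) − (-1)(3) = 3
U→V: (-1)(-12) − (6)(-1) = 18
V→P: (6)(7) − (14)(-12) = 210
Σ = 392
Area = |Σ|/2 = 196.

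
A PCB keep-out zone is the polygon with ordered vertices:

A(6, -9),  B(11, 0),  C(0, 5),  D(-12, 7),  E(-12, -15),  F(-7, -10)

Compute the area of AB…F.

308

Apply Gauss's area formula: 2A = Σ (x_i·y_{i+1} − x_{i+1}·y_i), indices taken mod 6.
Σ = (99) + (55) + (60) + (264) + (15) + (123) = 616
Area = |Σ|/2 = 308.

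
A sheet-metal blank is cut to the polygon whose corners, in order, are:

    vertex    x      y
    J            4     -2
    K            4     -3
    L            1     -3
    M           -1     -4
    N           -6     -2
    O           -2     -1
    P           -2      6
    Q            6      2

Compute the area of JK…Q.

57

Σ = (-4) + (-9) + (-7) + (-22) + (2) + (-14) + (-40) + (-20) = -114
Area = |Σ|/2 = 57.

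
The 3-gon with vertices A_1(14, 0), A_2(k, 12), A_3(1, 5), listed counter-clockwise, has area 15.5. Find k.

-11

Write out the shoelace sum; only the two edges meeting at A_2 involve k:
2·Area = [(14·12 − k·0) + (k·5 − 1·12)] + -70
       = 5·k + 86 = 31
⇒ k = -11.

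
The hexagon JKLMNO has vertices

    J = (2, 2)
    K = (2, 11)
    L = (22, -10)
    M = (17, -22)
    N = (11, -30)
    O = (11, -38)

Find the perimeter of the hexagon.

110

|JK| = √((0)² + (9)²) = √81 = 9
|KL| = √((20)² + (-21)²) = √841 = 29
|LM| = √((-5)² + (-12)²) = √169 = 13
|MN| = √((-6)² + (-8)²) = √100 = 10
|NO| = √((0)² + (-8)²) = √64 = 8
|OJ| = √((-9)² + (40)²) = √1681 = 41
Perimeter = 9 + 29 + 13 + 10 + 8 + 41 = 110.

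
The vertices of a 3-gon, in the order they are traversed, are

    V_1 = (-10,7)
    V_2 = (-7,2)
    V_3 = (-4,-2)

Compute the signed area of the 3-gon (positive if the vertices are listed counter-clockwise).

V_1→V_2: (-10)(2) − (-7)(7) = 29
V_2→V_3: (-7)(-2) − (-4)(2) = 22
V_3→V_1: (-4)(7) − (-10)(-2) = -48
Σ = 3
Signed area = Σ/2 = 1.5 (positive ⇒ counter-clockwise traversal).

1.5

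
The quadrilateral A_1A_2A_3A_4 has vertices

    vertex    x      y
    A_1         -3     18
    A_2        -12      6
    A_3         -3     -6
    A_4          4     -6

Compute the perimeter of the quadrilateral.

62

|A_1A_2| = √((-9)² + (-12)²) = √225 = 15
|A_2A_3| = √((9)² + (-12)²) = √225 = 15
|A_3A_4| = √((7)² + (0)²) = √49 = 7
|A_4A_1| = √((-7)² + (24)²) = √625 = 25
Perimeter = 15 + 15 + 7 + 25 = 62.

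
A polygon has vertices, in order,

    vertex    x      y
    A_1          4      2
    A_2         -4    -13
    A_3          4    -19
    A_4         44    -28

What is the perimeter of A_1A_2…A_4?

|A_1A_2| = √((-8)² + (-15)²) = √289 = 17
|A_2A_3| = √((8)² + (-6)²) = √100 = 10
|A_3A_4| = √((40)² + (-9)²) = √1681 = 41
|A_4A_1| = √((-40)² + (30)²) = √2500 = 50
Perimeter = 17 + 10 + 41 + 50 = 118.

118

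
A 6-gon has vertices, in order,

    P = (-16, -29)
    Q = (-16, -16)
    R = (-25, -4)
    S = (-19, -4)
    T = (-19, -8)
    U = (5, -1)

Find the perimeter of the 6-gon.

98

|PQ| = √((0)² + (13)²) = √169 = 13
|QR| = √((-9)² + (12)²) = √225 = 15
|RS| = √((6)² + (0)²) = √36 = 6
|ST| = √((0)² + (-4)²) = √16 = 4
|TU| = √((24)² + (7)²) = √625 = 25
|UP| = √((-21)² + (-28)²) = √1225 = 35
Perimeter = 13 + 15 + 6 + 4 + 25 + 35 = 98.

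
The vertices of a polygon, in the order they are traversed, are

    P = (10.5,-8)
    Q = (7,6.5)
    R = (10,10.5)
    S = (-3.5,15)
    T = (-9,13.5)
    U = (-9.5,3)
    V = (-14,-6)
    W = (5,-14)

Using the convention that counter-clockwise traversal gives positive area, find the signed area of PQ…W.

Apply the shoelace (surveyor's) formula: 2A = Σ (x_i·y_{i+1} − x_{i+1}·y_i), indices taken mod 8.
P→Q: (10.5)(6.5) − (7)(-8) = 124.25
Q→R: (7)(10.5) − (10)(6.5) = 8.5
R→S: (10)(15) − (-3.5)(10.5) = 186.75
S→T: (-3.5)(13.5) − (-9)(15) = 87.75
T→U: (-9)(3) − (-9.5)(13.5) = 101.25
U→V: (-9.5)(-6) − (-14)(3) = 99
V→W: (-14)(-14) − (5)(-6) = 226
W→P: (5)(-8) − (10.5)(-14) = 107
Σ = 940.5
Signed area = Σ/2 = 470.25 (positive ⇒ counter-clockwise traversal).

470.25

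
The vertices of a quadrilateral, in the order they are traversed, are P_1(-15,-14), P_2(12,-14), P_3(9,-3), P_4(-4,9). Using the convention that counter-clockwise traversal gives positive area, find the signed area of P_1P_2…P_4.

P_1→P_2: (-15)(-14) − (12)(-14) = 378
P_2→P_3: (12)(-3) − (9)(-14) = 90
P_3→P_4: (9)(9) − (-4)(-3) = 69
P_4→P_1: (-4)(-14) − (-15)(9) = 191
Σ = 728
Signed area = Σ/2 = 364 (positive ⇒ counter-clockwise traversal).

364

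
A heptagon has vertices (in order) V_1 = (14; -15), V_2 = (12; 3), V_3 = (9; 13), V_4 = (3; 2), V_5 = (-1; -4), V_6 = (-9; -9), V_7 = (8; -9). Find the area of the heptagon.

226

Apply the shoelace formula: 2A = Σ (x_i·y_{i+1} − x_{i+1}·y_i), indices taken mod 7.
V_1→V_2: (14)(3) − (12)(-15) = 222
V_2→V_3: (12)(13) − (9)(3) = 129
V_3→V_4: (9)(2) − (3)(13) = -21
V_4→V_5: (3)(-4) − (-1)(2) = -10
V_5→V_6: (-1)(-9) − (-9)(-4) = -27
V_6→V_7: (-9)(-9) − (8)(-9) = 153
V_7→V_1: (8)(-15) − (14)(-9) = 6
Σ = 452
Area = |Σ|/2 = 226.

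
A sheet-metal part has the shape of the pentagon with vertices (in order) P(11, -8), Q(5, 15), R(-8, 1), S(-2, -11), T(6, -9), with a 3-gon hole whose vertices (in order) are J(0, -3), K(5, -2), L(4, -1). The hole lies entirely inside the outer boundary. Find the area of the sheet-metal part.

Outer boundary:
Apply the shoelace formula: 2A = Σ (x_i·y_{i+1} − x_{i+1}·y_i), indices taken mod 5.
Cross-terms: 205, 125, 90, 84, 51  ⇒  Σ = 555
Area = |Σ|/2 = 277.5.
Hole:
J→K: (0)(-2) − (5)(-3) = 15
K→L: (5)(-1) − (4)(-2) = 3
L→J: (4)(-3) − (0)(-1) = -12
Σ = 6
Area = |Σ|/2 = 3.
Net area = 277.5 − 3 = 274.5.

274.5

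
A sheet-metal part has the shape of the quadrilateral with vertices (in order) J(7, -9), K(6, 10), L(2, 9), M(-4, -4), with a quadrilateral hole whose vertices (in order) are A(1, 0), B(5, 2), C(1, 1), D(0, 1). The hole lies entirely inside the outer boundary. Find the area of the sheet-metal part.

Outer boundary:
J→K: (7)(10) − (6)(-9) = 124
K→L: (6)(9) − (2)(10) = 34
L→M: (2)(-4) − (-4)(9) = 28
M→J: (-4)(-9) − (7)(-4) = 64
Σ = 250
Area = |Σ|/2 = 125.
Hole:
Apply the shoelace formula: 2A = Σ (x_i·y_{i+1} − x_{i+1}·y_i), indices taken mod 4.
Σ = (2) + (3) + (1) + (-1) = 5
Area = |Σ|/2 = 2.5.
Net area = 125 − 2.5 = 122.5.

122.5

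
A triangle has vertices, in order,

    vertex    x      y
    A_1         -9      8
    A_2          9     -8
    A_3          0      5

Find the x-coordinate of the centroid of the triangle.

0

Apply Gauss's area formula. First the cross-terms c_i = x_i·y_{i+1} − x_{i+1}·y_i:
  0, 45, 45  ⇒  2A = 90, A = 45.
Then Σ (x_i + x_{i+1})·c_i = 0, so x̄ = 0 / (6·45) = 0.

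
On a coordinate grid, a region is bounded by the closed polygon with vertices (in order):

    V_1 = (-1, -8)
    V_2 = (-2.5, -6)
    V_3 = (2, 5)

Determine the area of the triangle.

Apply the shoelace (surveyor's) formula: 2A = Σ (x_i·y_{i+1} − x_{i+1}·y_i), indices taken mod 3.
Cross-terms: -14, -0.5, -11  ⇒  Σ = -25.5
Area = |Σ|/2 = 12.75.

12.75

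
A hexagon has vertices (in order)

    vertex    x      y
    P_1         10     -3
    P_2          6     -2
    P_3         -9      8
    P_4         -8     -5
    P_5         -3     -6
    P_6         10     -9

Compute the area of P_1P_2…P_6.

P_1→P_2: (10)(-2) − (6)(-3) = -2
P_2→P_3: (6)(8) − (-9)(-2) = 30
P_3→P_4: (-9)(-5) − (-8)(8) = 109
P_4→P_5: (-8)(-6) − (-3)(-5) = 33
P_5→P_6: (-3)(-9) − (10)(-6) = 87
P_6→P_1: (10)(-3) − (10)(-9) = 60
Σ = 317
Area = |Σ|/2 = 158.5.

158.5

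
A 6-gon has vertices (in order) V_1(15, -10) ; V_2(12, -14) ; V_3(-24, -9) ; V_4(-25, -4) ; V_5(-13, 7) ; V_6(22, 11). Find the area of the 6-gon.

Apply the shoelace (surveyor's) formula: 2A = Σ (x_i·y_{i+1} − x_{i+1}·y_i), indices taken mod 6.
Cross-terms: -90, -444, -129, -227, -297, -385  ⇒  Σ = -1572
Area = |Σ|/2 = 786.

786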